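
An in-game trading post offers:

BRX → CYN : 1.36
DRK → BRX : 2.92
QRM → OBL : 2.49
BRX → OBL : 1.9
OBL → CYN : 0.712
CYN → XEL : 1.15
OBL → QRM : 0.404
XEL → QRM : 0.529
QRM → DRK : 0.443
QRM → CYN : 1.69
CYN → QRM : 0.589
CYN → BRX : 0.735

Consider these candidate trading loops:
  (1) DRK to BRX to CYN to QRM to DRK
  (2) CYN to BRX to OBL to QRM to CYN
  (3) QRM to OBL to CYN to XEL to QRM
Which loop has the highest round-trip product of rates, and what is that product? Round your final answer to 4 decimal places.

1.0785

(1) 2.92 × 1.36 × 0.589 × 0.443 = 1.03619
(2) 0.735 × 1.9 × 0.404 × 1.69 = 0.95347
(3) 2.49 × 0.712 × 1.15 × 0.529 = 1.07853
Highest is cycle (3) at 1.0785 (>1, arbitrage).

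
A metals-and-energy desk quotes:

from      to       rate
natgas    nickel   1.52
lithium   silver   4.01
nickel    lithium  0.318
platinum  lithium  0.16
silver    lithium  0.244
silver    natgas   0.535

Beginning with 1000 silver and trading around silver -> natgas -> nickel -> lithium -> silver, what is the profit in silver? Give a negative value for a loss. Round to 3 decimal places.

36.976

1000 silver × 0.535 = 535 natgas
535 natgas × 1.52 = 813.2 nickel
813.2 nickel × 0.318 = 258.5976 lithium
258.5976 lithium × 4.01 = 1036.976376 silver
Net change: 1036.976376 − 1000 = 36.976376 silver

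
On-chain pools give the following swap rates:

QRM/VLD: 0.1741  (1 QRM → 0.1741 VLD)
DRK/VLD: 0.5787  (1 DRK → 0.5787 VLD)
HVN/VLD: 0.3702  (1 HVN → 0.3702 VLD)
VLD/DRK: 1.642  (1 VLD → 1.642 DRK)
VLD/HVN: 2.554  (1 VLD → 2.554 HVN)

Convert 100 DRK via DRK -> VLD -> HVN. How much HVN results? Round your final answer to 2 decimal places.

100 DRK × 0.5787 = 57.87 VLD
57.87 VLD × 2.554 = 147.79998 HVN

147.80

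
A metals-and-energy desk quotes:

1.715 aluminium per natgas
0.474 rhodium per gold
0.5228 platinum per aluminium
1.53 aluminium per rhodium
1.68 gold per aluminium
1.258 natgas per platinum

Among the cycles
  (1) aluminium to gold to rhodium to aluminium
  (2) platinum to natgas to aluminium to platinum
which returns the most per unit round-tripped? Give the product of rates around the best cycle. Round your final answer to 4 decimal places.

1.2184

(1) 1.68 × 0.474 × 1.53 = 1.21837
(2) 1.258 × 1.715 × 0.5228 = 1.12793
Highest is cycle (1) at 1.2184 (>1, arbitrage).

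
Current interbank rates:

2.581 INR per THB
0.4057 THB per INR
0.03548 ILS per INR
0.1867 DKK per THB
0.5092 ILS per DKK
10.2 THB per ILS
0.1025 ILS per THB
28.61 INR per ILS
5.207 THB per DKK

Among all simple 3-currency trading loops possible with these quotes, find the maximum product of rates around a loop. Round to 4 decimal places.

INR→THB→ILS→INR: 0.4057 × 0.1025 × 28.61 = 1.18973
DKK→ILS→THB→DKK: 0.5092 × 10.2 × 0.1867 = 0.96969
INR→ILS→THB→INR: 0.03548 × 10.2 × 2.581 = 0.93405
Maximum is INR→THB→ILS→INR at 1.1897; arbitrage exists.

1.1897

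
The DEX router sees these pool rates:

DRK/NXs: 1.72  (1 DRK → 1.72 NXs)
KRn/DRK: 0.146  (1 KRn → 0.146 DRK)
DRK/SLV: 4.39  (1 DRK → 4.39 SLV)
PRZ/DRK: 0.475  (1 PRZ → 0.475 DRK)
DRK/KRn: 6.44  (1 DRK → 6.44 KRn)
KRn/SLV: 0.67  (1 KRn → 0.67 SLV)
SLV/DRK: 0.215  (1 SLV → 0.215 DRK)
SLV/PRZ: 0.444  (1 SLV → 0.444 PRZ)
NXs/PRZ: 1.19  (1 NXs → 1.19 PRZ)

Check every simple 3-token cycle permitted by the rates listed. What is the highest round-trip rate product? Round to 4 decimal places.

0.9722

PRZ→DRK→NXs→PRZ: 0.475 × 1.72 × 1.19 = 0.97223
KRn→SLV→DRK→KRn: 0.67 × 0.215 × 6.44 = 0.92768
PRZ→DRK→SLV→PRZ: 0.475 × 4.39 × 0.444 = 0.92585
Maximum is PRZ→DRK→NXs→PRZ at 0.9722; no arbitrage — every cycle loses value.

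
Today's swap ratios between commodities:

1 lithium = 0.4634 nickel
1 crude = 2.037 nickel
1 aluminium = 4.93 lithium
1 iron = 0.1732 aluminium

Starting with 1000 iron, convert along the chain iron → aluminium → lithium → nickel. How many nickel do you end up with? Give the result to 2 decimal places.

395.69

1000 iron × 0.1732 = 173.2 aluminium
173.2 aluminium × 4.93 = 853.876 lithium
853.876 lithium × 0.4634 = 395.6861384 nickel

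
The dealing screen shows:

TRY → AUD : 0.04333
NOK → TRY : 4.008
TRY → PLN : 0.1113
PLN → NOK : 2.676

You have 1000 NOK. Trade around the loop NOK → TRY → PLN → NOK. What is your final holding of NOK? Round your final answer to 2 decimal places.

1193.74

1000 NOK × 4.008 = 4008 TRY
4008 TRY × 0.1113 = 446.0904 PLN
446.0904 PLN × 2.676 = 1193.7379104 NOK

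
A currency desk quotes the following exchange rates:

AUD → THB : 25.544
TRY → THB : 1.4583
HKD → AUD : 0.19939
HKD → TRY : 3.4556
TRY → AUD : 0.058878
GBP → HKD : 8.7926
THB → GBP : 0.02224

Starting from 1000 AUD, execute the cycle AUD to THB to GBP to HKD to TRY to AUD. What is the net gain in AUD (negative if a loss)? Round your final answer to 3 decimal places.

16.290

1000 AUD × 25.544 = 25544 THB
25544 THB × 0.02224 = 568.09856 GBP
568.09856 GBP × 8.7926 = 4995.063398656 HKD
4995.063398656 HKD × 3.4556 = 17260.9410803956736 TRY
17260.9410803956736 TRY × 0.058878 = 1016.2896889315364702208 AUD
Net change: 1016.2896889315364702208 − 1000 = 16.2896889315364702208 AUD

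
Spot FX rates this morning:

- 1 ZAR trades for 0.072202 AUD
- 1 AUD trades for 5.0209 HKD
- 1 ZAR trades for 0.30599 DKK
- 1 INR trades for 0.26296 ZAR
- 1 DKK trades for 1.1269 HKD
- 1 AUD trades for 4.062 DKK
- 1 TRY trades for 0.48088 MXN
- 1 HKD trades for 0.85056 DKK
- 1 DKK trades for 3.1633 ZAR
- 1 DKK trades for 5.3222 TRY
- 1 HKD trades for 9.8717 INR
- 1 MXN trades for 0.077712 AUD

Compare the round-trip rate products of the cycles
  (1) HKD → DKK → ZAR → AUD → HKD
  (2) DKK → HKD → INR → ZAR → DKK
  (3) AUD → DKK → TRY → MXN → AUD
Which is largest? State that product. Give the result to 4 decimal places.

(1) 0.85056 × 3.1633 × 0.072202 × 5.0209 = 0.97539
(2) 1.1269 × 9.8717 × 0.26296 × 0.30599 = 0.89511
(3) 4.062 × 5.3222 × 0.48088 × 0.077712 = 0.80790
Highest is cycle (1) at 0.9754 (≤1, no arbitrage).

0.9754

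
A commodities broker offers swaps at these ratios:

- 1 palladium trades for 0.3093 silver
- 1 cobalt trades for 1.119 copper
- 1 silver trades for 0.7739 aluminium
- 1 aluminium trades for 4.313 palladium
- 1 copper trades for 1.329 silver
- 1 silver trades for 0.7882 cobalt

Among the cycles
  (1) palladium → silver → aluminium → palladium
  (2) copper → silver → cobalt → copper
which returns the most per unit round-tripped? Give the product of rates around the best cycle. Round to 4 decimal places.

1.1722

(1) 0.3093 × 0.7739 × 4.313 = 1.03239
(2) 1.329 × 0.7882 × 1.119 = 1.17217
Highest is cycle (2) at 1.1722 (>1, arbitrage).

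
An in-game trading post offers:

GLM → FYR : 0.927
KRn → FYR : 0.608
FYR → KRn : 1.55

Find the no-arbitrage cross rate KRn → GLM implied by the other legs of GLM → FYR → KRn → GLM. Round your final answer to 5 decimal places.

Known legs of the cycle: 0.927 × 1.55 = 1.43685
For no arbitrage the full-cycle product must be 1, so the missing rate is 1 / 1.43685 ≈ 0.6959669.

0.69597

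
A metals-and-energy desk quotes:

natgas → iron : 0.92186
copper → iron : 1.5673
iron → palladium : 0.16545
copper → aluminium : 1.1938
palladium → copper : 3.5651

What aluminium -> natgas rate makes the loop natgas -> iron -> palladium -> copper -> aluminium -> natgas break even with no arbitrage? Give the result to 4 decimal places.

Known legs of the cycle: 0.92186 × 0.16545 × 3.5651 × 1.1938 = 0.64913501097805206
For no arbitrage the full-cycle product must be 1, so the missing rate is 1 / 0.64913501097805206 ≈ 1.540512.

1.5405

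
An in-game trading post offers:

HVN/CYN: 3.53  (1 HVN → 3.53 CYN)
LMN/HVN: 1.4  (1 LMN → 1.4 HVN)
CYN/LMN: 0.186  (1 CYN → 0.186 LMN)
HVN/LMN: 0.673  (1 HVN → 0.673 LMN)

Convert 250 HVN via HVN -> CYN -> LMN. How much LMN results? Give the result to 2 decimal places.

250 HVN × 3.53 = 882.5 CYN
882.5 CYN × 0.186 = 164.145 LMN

164.15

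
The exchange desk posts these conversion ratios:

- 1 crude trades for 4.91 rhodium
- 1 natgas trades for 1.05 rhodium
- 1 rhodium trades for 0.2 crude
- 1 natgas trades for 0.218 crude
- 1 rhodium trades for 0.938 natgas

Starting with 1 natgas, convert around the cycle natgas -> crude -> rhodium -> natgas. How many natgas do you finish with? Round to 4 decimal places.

1.0040

1 natgas × 0.218 = 0.218 crude
0.218 crude × 4.91 = 1.07038 rhodium
1.07038 rhodium × 0.938 = 1.00401644 natgas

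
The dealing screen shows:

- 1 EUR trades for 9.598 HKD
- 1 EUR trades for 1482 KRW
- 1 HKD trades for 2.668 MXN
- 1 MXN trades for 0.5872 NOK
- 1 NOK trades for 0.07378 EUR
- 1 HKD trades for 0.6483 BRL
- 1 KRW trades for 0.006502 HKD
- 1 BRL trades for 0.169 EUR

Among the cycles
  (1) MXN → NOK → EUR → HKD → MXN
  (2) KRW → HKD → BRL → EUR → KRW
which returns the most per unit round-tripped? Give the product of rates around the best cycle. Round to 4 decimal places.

(1) 0.5872 × 0.07378 × 9.598 × 2.668 = 1.10941
(2) 0.006502 × 0.6483 × 0.169 × 1482 = 1.05574
Highest is cycle (1) at 1.1094 (>1, arbitrage).

1.1094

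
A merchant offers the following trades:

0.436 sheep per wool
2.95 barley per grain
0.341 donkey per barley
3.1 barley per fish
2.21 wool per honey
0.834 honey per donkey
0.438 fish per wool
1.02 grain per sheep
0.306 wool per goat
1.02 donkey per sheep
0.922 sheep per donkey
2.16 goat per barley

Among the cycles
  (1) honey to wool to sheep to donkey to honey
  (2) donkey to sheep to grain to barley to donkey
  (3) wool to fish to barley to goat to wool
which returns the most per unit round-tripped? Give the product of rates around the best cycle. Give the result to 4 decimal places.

(1) 2.21 × 0.436 × 1.02 × 0.834 = 0.81968
(2) 0.922 × 1.02 × 2.95 × 0.341 = 0.94604
(3) 0.438 × 3.1 × 2.16 × 0.306 = 0.89745
Highest is cycle (2) at 0.9460 (≤1, no arbitrage).

0.9460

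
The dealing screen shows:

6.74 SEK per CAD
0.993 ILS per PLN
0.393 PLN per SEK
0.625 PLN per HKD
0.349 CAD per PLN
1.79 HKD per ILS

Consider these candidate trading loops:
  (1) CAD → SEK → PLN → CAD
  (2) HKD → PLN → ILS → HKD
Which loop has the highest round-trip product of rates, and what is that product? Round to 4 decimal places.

1.1109

(1) 6.74 × 0.393 × 0.349 = 0.92444
(2) 0.625 × 0.993 × 1.79 = 1.11092
Highest is cycle (2) at 1.1109 (>1, arbitrage).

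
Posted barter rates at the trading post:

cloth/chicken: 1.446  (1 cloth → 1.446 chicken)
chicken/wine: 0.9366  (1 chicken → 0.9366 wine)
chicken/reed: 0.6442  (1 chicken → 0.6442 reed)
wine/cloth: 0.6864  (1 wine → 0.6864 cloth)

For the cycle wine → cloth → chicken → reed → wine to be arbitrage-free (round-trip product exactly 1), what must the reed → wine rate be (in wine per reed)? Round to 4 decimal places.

1.5640

Known legs of the cycle: 0.6864 × 1.446 × 0.6442 = 0.63939066048
For no arbitrage the full-cycle product must be 1, so the missing rate is 1 / 0.63939066048 ≈ 1.563989.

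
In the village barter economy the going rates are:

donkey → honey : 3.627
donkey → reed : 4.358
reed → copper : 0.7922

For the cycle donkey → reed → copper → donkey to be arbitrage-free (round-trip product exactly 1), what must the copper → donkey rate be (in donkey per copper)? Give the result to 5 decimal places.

0.28965

Known legs of the cycle: 4.358 × 0.7922 = 3.4524076
For no arbitrage the full-cycle product must be 1, so the missing rate is 1 / 3.4524076 ≈ 0.2896529.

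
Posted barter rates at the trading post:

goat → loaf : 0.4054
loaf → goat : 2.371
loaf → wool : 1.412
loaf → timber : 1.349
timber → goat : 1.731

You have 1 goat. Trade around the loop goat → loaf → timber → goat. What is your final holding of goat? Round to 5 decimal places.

0.94666

1 goat × 0.4054 = 0.4054 loaf
0.4054 loaf × 1.349 = 0.5468846 timber
0.5468846 timber × 1.731 = 0.9466572426 goat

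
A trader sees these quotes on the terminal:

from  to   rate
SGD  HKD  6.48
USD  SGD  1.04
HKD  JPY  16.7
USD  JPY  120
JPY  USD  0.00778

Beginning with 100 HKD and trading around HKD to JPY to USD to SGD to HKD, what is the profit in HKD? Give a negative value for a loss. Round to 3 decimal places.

-12.440

100 HKD × 16.7 = 1670 JPY
1670 JPY × 0.00778 = 12.9926 USD
12.9926 USD × 1.04 = 13.512304 SGD
13.512304 SGD × 6.48 = 87.55972992 HKD
Net change: 87.55972992 − 100 = -12.44027008 HKD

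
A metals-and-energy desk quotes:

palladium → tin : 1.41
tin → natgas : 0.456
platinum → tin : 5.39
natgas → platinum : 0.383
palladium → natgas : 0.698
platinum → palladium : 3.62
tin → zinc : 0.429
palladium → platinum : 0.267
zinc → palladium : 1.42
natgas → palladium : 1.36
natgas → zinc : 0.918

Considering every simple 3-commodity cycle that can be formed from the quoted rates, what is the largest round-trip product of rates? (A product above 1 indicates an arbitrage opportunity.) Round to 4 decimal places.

platinum→palladium→natgas→platinum: 3.62 × 0.698 × 0.383 = 0.96775
platinum→tin→natgas→platinum: 5.39 × 0.456 × 0.383 = 0.94135
natgas→zinc→palladium→natgas: 0.918 × 1.42 × 0.698 = 0.90988
tin→natgas→palladium→tin: 0.456 × 1.36 × 1.41 = 0.87443
tin→zinc→palladium→tin: 0.429 × 1.42 × 1.41 = 0.85894
Maximum is platinum→palladium→natgas→platinum at 0.9677; no arbitrage — every cycle loses value.

0.9677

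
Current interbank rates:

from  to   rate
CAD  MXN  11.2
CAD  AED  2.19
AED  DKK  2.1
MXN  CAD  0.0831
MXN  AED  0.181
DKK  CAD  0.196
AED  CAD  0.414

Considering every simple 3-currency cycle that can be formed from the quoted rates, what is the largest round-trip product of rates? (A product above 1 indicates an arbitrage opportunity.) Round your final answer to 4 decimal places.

DKK→CAD→AED→DKK: 0.196 × 2.19 × 2.1 = 0.90140
CAD→MXN→AED→CAD: 11.2 × 0.181 × 0.414 = 0.83926
Maximum is DKK→CAD→AED→DKK at 0.9014; no arbitrage — every cycle loses value.

0.9014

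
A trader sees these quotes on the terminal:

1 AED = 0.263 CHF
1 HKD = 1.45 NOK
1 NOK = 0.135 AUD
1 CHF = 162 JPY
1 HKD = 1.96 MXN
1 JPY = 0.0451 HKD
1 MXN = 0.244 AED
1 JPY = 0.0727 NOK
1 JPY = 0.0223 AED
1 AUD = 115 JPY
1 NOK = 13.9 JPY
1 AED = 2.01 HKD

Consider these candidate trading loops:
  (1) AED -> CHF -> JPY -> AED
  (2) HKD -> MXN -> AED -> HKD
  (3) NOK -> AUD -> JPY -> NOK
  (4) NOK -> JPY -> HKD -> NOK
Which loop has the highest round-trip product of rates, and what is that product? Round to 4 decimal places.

1.1287

(1) 0.263 × 162 × 0.0223 = 0.95011
(2) 1.96 × 0.244 × 2.01 = 0.96126
(3) 0.135 × 115 × 0.0727 = 1.12867
(4) 13.9 × 0.0451 × 1.45 = 0.90899
Highest is cycle (3) at 1.1287 (>1, arbitrage).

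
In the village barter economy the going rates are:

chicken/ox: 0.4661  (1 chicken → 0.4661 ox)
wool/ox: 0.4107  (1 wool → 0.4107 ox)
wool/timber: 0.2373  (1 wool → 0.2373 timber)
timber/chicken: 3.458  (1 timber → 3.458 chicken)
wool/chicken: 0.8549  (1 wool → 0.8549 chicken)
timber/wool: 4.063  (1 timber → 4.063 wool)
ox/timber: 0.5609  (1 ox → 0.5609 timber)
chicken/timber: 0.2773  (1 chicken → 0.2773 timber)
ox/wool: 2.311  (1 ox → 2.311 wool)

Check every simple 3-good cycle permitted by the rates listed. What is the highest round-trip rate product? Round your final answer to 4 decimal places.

chicken→timber→wool→chicken: 0.2773 × 4.063 × 0.8549 = 0.96319
ox→timber→wool→ox: 0.5609 × 4.063 × 0.4107 = 0.93596
chicken→ox→wool→chicken: 0.4661 × 2.311 × 0.8549 = 0.92086
chicken→ox→timber→chicken: 0.4661 × 0.5609 × 3.458 = 0.90404
Maximum is chicken→timber→wool→chicken at 0.9632; no arbitrage — every cycle loses value.

0.9632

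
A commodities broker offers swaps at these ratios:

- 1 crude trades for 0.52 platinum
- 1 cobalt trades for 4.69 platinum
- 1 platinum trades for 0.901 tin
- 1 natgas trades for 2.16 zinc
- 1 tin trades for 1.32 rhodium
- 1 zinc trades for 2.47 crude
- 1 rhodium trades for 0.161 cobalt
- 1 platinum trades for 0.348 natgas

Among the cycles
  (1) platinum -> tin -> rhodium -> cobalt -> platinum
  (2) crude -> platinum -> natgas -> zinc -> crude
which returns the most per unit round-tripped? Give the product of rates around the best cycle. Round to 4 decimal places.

(1) 0.901 × 1.32 × 0.161 × 4.69 = 0.89804
(2) 0.52 × 0.348 × 2.16 × 2.47 = 0.96546
Highest is cycle (2) at 0.9655 (≤1, no arbitrage).

0.9655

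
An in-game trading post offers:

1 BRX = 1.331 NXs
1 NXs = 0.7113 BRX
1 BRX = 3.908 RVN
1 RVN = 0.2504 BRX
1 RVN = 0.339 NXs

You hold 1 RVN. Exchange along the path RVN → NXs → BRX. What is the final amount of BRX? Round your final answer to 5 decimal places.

1 RVN × 0.339 = 0.339 NXs
0.339 NXs × 0.7113 = 0.2411307 BRX

0.24113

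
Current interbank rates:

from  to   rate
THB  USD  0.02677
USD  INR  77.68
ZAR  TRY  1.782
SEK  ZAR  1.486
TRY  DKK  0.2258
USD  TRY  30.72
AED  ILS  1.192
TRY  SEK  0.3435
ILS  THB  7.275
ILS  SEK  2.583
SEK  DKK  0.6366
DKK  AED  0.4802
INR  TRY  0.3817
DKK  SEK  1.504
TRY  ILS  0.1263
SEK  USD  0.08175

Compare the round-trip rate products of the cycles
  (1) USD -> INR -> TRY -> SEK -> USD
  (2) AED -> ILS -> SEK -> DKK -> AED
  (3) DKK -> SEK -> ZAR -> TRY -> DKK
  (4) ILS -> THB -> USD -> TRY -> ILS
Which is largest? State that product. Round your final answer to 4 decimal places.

0.9412

(1) 77.68 × 0.3817 × 0.3435 × 0.08175 = 0.83262
(2) 1.192 × 2.583 × 0.6366 × 0.4802 = 0.94122
(3) 1.504 × 1.486 × 1.782 × 0.2258 = 0.89929
(4) 7.275 × 0.02677 × 30.72 × 0.1263 = 0.75562
Highest is cycle (2) at 0.9412 (≤1, no arbitrage).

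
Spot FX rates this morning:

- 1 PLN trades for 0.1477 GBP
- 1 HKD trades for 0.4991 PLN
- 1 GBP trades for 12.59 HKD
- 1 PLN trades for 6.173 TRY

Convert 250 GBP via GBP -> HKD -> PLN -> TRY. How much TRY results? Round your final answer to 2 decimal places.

250 GBP × 12.59 = 3147.5 HKD
3147.5 HKD × 0.4991 = 1570.91725 PLN
1570.91725 PLN × 6.173 = 9697.27218425 TRY

9697.27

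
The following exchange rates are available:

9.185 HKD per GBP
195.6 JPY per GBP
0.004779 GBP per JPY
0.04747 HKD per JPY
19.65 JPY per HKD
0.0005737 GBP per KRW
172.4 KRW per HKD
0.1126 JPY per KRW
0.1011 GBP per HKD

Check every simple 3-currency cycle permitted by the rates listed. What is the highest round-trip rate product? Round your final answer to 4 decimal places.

0.9387

HKD→GBP→JPY→HKD: 0.1011 × 195.6 × 0.04747 = 0.93873
HKD→KRW→JPY→HKD: 172.4 × 0.1126 × 0.04747 = 0.92150
HKD→KRW→GBP→HKD: 172.4 × 0.0005737 × 9.185 = 0.90845
HKD→JPY→GBP→HKD: 19.65 × 0.004779 × 9.185 = 0.86254
Maximum is HKD→GBP→JPY→HKD at 0.9387; no arbitrage — every cycle loses value.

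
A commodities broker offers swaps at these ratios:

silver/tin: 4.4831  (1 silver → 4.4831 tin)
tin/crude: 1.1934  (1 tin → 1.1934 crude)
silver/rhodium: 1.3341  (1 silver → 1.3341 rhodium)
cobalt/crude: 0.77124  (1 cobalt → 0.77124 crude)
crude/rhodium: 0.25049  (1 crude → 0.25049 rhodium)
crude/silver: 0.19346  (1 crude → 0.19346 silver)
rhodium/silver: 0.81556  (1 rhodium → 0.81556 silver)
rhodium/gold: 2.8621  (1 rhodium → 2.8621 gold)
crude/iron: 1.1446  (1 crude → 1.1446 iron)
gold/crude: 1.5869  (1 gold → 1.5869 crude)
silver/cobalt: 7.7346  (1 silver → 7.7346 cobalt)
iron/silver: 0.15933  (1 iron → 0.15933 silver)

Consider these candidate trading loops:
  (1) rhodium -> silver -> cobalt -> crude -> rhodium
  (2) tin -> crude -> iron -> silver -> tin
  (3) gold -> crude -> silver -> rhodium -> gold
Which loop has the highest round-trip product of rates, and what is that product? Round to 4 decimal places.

1.2186

(1) 0.81556 × 7.7346 × 0.77124 × 0.25049 = 1.21864
(2) 1.1934 × 1.1446 × 0.15933 × 4.4831 = 0.97570
(3) 1.5869 × 0.19346 × 1.3341 × 2.8621 = 1.17223
Highest is cycle (1) at 1.2186 (>1, arbitrage).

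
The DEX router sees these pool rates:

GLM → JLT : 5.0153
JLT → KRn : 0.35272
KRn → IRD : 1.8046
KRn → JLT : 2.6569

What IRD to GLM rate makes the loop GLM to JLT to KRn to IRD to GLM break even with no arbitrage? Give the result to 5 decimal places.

0.31325

Known legs of the cycle: 5.0153 × 0.35272 × 1.8046 = 3.1923312932336
For no arbitrage the full-cycle product must be 1, so the missing rate is 1 / 3.1923312932336 ≈ 0.3132507.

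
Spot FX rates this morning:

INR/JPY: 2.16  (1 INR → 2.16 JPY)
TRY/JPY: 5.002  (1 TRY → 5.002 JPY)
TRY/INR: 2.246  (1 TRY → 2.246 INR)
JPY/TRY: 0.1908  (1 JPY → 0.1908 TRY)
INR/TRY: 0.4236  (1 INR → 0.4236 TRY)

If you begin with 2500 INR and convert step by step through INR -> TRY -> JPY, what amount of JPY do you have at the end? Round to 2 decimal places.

2500 INR × 0.4236 = 1059 TRY
1059 TRY × 5.002 = 5297.118 JPY

5297.12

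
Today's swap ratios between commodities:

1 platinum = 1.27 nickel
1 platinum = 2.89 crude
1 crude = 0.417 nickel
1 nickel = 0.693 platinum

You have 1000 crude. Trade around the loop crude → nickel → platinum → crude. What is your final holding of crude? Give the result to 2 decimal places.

835.16

1000 crude × 0.417 = 417 nickel
417 nickel × 0.693 = 288.981 platinum
288.981 platinum × 2.89 = 835.15509 crude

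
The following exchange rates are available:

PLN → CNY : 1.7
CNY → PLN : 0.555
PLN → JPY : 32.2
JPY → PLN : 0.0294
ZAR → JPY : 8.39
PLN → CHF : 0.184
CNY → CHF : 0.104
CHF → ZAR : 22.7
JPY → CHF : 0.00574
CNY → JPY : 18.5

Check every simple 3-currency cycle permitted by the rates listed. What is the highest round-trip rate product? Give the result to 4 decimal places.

ZAR→JPY→CHF→ZAR: 8.39 × 0.00574 × 22.7 = 1.09320
CNY→JPY→PLN→CNY: 18.5 × 0.0294 × 1.7 = 0.92463
Maximum is ZAR→JPY→CHF→ZAR at 1.0932; arbitrage exists.

1.0932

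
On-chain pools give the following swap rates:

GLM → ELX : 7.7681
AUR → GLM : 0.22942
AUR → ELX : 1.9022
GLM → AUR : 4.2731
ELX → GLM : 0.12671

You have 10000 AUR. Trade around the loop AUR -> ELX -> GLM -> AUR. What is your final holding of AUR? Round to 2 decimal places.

10000 AUR × 1.9022 = 19022 ELX
19022 ELX × 0.12671 = 2410.27762 GLM
2410.27762 GLM × 4.2731 = 10299.357298022 AUR

10299.36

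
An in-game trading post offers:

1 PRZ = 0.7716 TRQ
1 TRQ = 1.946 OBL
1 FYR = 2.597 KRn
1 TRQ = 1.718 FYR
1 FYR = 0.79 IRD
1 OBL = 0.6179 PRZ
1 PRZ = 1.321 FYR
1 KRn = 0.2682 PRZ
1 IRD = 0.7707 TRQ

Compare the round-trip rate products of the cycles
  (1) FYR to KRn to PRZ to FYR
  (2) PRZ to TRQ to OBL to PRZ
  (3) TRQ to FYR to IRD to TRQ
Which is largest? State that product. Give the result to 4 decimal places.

1.0460

(1) 2.597 × 0.2682 × 1.321 = 0.92010
(2) 0.7716 × 1.946 × 0.6179 = 0.92780
(3) 1.718 × 0.79 × 0.7707 = 1.04601
Highest is cycle (3) at 1.0460 (>1, arbitrage).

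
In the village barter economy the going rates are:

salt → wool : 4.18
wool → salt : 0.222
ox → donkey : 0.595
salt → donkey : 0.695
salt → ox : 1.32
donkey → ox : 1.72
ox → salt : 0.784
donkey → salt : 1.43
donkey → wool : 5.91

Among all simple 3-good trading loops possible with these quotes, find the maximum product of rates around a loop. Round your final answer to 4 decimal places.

1.1231

donkey→salt→ox→donkey: 1.43 × 1.32 × 0.595 = 1.12312
donkey→ox→salt→donkey: 1.72 × 0.784 × 0.695 = 0.93719
wool→salt→donkey→wool: 0.222 × 0.695 × 5.91 = 0.91185
Maximum is donkey→salt→ox→donkey at 1.1231; arbitrage exists.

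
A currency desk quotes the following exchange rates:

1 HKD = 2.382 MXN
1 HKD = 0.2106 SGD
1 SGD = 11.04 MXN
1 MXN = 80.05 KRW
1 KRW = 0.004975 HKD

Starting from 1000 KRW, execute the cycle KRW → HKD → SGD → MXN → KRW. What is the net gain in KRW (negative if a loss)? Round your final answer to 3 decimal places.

-74.062

1000 KRW × 0.004975 = 4.975 HKD
4.975 HKD × 0.2106 = 1.047735 SGD
1.047735 SGD × 11.04 = 11.5669944 MXN
11.5669944 MXN × 80.05 = 925.93790172 KRW
Net change: 925.93790172 − 1000 = -74.06209828 KRW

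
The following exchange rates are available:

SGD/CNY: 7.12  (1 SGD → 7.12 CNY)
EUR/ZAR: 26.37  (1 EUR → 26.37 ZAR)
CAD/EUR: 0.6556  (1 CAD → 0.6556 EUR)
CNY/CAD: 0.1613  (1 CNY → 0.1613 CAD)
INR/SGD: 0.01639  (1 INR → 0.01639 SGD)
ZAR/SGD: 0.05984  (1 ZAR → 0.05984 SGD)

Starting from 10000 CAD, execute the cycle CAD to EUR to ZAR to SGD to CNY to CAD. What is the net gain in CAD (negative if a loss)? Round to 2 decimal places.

1881.06

10000 CAD × 0.6556 = 6556 EUR
6556 EUR × 26.37 = 172881.72 ZAR
172881.72 ZAR × 0.05984 = 10345.2421248 SGD
10345.2421248 SGD × 7.12 = 73658.123928576 CNY
73658.123928576 CNY × 0.1613 = 11881.0553896793088 CAD
Net change: 11881.0553896793088 − 10000 = 1881.0553896793088 CAD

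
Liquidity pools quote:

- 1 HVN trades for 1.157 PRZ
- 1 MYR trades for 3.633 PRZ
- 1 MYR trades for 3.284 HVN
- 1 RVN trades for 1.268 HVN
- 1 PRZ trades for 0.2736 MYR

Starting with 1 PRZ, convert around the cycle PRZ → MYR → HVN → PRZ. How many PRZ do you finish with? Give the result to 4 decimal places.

1.0396

1 PRZ × 0.2736 = 0.2736 MYR
0.2736 MYR × 3.284 = 0.8985024 HVN
0.8985024 HVN × 1.157 = 1.0395672768 PRZ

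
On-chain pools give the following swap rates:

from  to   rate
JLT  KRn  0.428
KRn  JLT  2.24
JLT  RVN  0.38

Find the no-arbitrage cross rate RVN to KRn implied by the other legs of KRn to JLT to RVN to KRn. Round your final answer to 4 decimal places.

Known legs of the cycle: 2.24 × 0.38 = 0.8512
For no arbitrage the full-cycle product must be 1, so the missing rate is 1 / 0.8512 ≈ 1.174812.

1.1748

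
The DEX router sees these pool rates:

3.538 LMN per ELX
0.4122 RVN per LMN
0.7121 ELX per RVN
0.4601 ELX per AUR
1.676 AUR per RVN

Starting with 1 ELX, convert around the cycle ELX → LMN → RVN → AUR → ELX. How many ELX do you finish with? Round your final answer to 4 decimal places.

1 ELX × 3.538 = 3.538 LMN
3.538 LMN × 0.4122 = 1.4583636 RVN
1.4583636 RVN × 1.676 = 2.4442173936 AUR
2.4442173936 AUR × 0.4601 = 1.12458442279536 ELX

1.1246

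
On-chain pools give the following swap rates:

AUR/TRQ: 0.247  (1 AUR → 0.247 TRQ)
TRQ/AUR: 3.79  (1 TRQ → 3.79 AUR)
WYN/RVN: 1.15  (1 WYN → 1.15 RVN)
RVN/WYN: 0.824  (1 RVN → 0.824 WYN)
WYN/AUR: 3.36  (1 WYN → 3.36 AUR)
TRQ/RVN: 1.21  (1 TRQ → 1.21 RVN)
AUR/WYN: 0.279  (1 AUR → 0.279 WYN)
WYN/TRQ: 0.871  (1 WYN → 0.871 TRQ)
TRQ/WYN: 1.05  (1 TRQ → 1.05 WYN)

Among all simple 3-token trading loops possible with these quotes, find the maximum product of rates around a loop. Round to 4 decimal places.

0.9210

WYN→TRQ→AUR→WYN: 0.871 × 3.79 × 0.279 = 0.92100
WYN→AUR→TRQ→WYN: 3.36 × 0.247 × 1.05 = 0.87142
WYN→TRQ→RVN→WYN: 0.871 × 1.21 × 0.824 = 0.86842
Maximum is WYN→TRQ→AUR→WYN at 0.9210; no arbitrage — every cycle loses value.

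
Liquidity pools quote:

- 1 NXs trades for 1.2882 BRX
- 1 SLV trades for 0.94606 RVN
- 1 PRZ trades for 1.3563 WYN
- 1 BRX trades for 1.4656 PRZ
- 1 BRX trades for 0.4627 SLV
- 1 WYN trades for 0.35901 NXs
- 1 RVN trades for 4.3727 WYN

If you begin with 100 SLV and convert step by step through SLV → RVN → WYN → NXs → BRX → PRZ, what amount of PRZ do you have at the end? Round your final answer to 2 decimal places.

100 SLV × 0.94606 = 94.606 RVN
94.606 RVN × 4.3727 = 413.6836562 WYN
413.6836562 WYN × 0.35901 = 148.516569412362 NXs
148.516569412362 NXs × 1.2882 = 191.3190447170047284 BRX
191.3190447170047284 BRX × 1.4656 = 280.39719193724212994304 PRZ

280.40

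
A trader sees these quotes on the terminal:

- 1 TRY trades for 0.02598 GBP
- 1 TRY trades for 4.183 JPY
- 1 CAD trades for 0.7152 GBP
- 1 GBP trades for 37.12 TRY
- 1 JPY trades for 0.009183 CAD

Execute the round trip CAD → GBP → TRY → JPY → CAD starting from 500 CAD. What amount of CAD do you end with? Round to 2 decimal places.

509.89

500 CAD × 0.7152 = 357.6 GBP
357.6 GBP × 37.12 = 13274.112 TRY
13274.112 TRY × 4.183 = 55525.610496 JPY
55525.610496 JPY × 0.009183 = 509.891681184768 CAD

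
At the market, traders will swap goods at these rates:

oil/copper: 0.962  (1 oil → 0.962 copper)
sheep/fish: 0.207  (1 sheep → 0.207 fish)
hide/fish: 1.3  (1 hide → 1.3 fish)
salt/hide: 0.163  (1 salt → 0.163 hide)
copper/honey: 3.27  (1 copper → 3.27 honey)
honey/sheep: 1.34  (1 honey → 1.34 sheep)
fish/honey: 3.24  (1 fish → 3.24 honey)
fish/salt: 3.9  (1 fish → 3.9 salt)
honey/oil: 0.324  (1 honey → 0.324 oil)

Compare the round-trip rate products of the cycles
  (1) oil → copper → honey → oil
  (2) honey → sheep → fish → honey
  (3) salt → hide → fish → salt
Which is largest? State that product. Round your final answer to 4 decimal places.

1.0192

(1) 0.962 × 3.27 × 0.324 = 1.01922
(2) 1.34 × 0.207 × 3.24 = 0.89871
(3) 0.163 × 1.3 × 3.9 = 0.82641
Highest is cycle (1) at 1.0192 (>1, arbitrage).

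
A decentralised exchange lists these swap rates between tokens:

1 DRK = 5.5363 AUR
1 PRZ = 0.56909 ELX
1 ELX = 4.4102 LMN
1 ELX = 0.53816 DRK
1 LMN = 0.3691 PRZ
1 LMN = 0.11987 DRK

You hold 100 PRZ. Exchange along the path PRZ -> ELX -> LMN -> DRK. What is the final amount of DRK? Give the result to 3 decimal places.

100 PRZ × 0.56909 = 56.909 ELX
56.909 ELX × 4.4102 = 250.9800718 LMN
250.9800718 LMN × 0.11987 = 30.084981206666 DRK

30.085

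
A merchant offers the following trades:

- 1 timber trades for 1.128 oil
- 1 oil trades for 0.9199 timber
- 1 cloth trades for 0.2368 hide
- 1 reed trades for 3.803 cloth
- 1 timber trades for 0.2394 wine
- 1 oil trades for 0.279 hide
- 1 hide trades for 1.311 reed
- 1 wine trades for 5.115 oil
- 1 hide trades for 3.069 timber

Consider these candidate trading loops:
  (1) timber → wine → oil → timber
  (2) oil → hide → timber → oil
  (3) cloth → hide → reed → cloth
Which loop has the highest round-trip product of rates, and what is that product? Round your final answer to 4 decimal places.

(1) 0.2394 × 5.115 × 0.9199 = 1.12645
(2) 0.279 × 3.069 × 1.128 = 0.96585
(3) 0.2368 × 1.311 × 3.803 = 1.18062
Highest is cycle (3) at 1.1806 (>1, arbitrage).

1.1806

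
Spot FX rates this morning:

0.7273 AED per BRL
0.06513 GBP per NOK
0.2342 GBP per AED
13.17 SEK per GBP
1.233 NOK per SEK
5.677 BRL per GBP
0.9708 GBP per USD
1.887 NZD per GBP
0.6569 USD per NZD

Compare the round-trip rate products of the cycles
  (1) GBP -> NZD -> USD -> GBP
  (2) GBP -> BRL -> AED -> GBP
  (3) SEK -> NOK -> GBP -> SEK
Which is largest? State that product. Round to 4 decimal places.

(1) 1.887 × 0.6569 × 0.9708 = 1.20337
(2) 5.677 × 0.7273 × 0.2342 = 0.96698
(3) 1.233 × 0.06513 × 13.17 = 1.05762
Highest is cycle (1) at 1.2034 (>1, arbitrage).

1.2034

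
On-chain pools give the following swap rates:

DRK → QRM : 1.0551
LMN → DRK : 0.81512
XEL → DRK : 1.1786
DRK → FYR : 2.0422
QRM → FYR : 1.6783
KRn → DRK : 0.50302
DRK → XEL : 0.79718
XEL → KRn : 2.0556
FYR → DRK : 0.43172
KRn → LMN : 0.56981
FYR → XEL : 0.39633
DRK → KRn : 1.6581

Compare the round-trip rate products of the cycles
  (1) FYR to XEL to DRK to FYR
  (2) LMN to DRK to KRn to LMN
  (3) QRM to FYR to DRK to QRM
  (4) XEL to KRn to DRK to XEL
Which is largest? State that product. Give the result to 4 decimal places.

(1) 0.39633 × 1.1786 × 2.0422 = 0.95394
(2) 0.81512 × 1.6581 × 0.56981 = 0.77013
(3) 1.6783 × 0.43172 × 1.0551 = 0.76448
(4) 2.0556 × 0.50302 × 0.79718 = 0.82429
Highest is cycle (1) at 0.9539 (≤1, no arbitrage).

0.9539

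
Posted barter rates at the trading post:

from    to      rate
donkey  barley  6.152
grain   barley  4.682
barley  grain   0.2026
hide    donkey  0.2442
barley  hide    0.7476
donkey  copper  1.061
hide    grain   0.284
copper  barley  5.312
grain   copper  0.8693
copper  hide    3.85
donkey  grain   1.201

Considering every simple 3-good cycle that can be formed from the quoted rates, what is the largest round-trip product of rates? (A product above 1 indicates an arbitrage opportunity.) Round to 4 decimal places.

1.1231

donkey→barley→hide→donkey: 6.152 × 0.7476 × 0.2442 = 1.12313
copper→hide→donkey→copper: 3.85 × 0.2442 × 1.061 = 0.99752
barley→hide→grain→barley: 0.7476 × 0.284 × 4.682 = 0.99407
copper→hide→grain→copper: 3.85 × 0.284 × 0.8693 = 0.95049
copper→barley→grain→copper: 5.312 × 0.2026 × 0.8693 = 0.93555
Maximum is donkey→barley→hide→donkey at 1.1231; arbitrage exists.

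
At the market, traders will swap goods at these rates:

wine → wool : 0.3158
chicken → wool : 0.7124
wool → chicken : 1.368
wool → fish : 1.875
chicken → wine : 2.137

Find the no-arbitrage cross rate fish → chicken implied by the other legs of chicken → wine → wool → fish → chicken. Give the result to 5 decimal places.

0.79028

Known legs of the cycle: 2.137 × 0.3158 × 1.875 = 1.265371125
For no arbitrage the full-cycle product must be 1, so the missing rate is 1 / 1.265371125 ≈ 0.7902820.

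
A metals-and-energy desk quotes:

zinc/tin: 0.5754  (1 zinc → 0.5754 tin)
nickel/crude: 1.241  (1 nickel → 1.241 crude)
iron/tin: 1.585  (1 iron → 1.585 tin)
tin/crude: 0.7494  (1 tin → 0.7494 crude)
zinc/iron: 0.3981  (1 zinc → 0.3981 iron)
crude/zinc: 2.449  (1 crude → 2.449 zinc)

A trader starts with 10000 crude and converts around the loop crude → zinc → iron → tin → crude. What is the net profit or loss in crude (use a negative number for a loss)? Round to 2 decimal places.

10000 crude × 2.449 = 24490 zinc
24490 zinc × 0.3981 = 9749.469 iron
9749.469 iron × 1.585 = 15452.908365 tin
15452.908365 tin × 0.7494 = 11580.409528731 crude
Net change: 11580.409528731 − 10000 = 1580.409528731 crude

1580.41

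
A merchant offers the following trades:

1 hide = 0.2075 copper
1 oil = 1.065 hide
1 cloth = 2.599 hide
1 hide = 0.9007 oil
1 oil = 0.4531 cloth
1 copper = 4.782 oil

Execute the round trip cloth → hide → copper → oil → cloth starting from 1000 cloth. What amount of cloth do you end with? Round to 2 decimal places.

1000 cloth × 2.599 = 2599 hide
2599 hide × 0.2075 = 539.2925 copper
539.2925 copper × 4.782 = 2578.896735 oil
2578.896735 oil × 0.4531 = 1168.4981106285 cloth

1168.50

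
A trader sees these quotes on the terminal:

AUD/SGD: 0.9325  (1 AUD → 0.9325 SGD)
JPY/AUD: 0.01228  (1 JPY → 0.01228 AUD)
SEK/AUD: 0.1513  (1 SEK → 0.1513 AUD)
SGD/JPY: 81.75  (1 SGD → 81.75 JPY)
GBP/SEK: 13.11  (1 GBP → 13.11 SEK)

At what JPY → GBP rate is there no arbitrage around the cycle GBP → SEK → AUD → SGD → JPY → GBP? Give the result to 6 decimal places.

Known legs of the cycle: 13.11 × 0.1513 × 0.9325 × 81.75 = 151.209202033125
For no arbitrage the full-cycle product must be 1, so the missing rate is 1 / 151.209202033125 ≈ 0.00661335.

0.006613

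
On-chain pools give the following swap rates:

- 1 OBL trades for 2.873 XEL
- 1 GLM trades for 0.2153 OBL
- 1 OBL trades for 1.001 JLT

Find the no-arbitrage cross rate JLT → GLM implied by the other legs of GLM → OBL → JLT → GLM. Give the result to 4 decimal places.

4.6400

Known legs of the cycle: 0.2153 × 1.001 = 0.2155153
For no arbitrage the full-cycle product must be 1, so the missing rate is 1 / 0.2155153 ≈ 4.640042.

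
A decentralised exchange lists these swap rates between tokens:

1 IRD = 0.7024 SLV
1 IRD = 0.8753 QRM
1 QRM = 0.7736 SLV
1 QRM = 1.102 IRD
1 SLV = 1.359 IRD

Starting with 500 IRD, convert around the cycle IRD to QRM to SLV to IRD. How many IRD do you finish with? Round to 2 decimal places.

500 IRD × 0.8753 = 437.65 QRM
437.65 QRM × 0.7736 = 338.56604 SLV
338.56604 SLV × 1.359 = 460.11124836 IRD

460.11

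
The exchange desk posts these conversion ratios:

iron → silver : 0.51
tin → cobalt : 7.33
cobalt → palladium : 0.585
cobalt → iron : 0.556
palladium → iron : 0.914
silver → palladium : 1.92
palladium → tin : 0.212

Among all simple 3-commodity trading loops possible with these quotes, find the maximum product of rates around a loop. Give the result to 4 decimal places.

0.9091

tin→cobalt→palladium→tin: 7.33 × 0.585 × 0.212 = 0.90907
silver→palladium→iron→silver: 1.92 × 0.914 × 0.51 = 0.89499
Maximum is tin→cobalt→palladium→tin at 0.9091; no arbitrage — every cycle loses value.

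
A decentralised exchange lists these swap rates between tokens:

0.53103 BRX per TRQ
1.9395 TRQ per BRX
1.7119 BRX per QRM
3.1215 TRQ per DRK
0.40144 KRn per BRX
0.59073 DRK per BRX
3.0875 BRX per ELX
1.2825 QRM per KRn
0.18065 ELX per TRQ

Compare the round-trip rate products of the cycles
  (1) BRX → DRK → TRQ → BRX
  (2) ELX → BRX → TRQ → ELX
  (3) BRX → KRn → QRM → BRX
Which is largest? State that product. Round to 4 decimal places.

1.0818

(1) 0.59073 × 3.1215 × 0.53103 = 0.97920
(2) 3.0875 × 1.9395 × 0.18065 = 1.08177
(3) 0.40144 × 1.2825 × 1.7119 = 0.88137
Highest is cycle (2) at 1.0818 (>1, arbitrage).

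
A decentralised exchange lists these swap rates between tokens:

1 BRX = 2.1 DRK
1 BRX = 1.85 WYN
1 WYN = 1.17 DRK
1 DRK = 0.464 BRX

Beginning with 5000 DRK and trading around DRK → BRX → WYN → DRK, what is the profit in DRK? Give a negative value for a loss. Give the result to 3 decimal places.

21.640

5000 DRK × 0.464 = 2320 BRX
2320 BRX × 1.85 = 4292 WYN
4292 WYN × 1.17 = 5021.64 DRK
Net change: 5021.64 − 5000 = 21.64 DRK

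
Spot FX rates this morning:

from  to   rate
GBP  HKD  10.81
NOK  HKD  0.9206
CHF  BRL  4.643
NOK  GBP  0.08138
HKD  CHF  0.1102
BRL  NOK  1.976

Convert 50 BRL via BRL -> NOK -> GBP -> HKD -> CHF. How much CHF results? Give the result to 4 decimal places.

50 BRL × 1.976 = 98.8 NOK
98.8 NOK × 0.08138 = 8.040344 GBP
8.040344 GBP × 10.81 = 86.91611864 HKD
86.91611864 HKD × 0.1102 = 9.578156274128 CHF

9.5782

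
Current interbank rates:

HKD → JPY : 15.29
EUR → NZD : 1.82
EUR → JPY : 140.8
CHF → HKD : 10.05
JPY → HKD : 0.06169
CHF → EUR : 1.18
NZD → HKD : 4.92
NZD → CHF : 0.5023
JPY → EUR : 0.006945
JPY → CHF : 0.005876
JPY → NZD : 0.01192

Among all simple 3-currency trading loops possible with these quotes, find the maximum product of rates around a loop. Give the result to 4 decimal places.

1.0787

EUR→NZD→CHF→EUR: 1.82 × 0.5023 × 1.18 = 1.07874
EUR→JPY→CHF→EUR: 140.8 × 0.005876 × 1.18 = 0.97626
CHF→HKD→JPY→CHF: 10.05 × 15.29 × 0.005876 = 0.90293
HKD→JPY→NZD→HKD: 15.29 × 0.01192 × 4.92 = 0.89670
Maximum is EUR→NZD→CHF→EUR at 1.0787; arbitrage exists.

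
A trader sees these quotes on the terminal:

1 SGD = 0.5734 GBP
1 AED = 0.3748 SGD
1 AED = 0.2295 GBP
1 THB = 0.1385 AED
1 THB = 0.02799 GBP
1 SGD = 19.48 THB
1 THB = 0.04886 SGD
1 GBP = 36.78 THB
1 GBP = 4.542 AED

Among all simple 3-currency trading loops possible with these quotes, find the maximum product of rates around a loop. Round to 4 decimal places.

1.1691

GBP→THB→AED→GBP: 36.78 × 0.1385 × 0.2295 = 1.16908
GBP→THB→SGD→GBP: 36.78 × 0.04886 × 0.5734 = 1.03044
AED→SGD→THB→AED: 0.3748 × 19.48 × 0.1385 = 1.01120
GBP→AED→SGD→GBP: 4.542 × 0.3748 × 0.5734 = 0.97612
Maximum is GBP→THB→AED→GBP at 1.1691; arbitrage exists.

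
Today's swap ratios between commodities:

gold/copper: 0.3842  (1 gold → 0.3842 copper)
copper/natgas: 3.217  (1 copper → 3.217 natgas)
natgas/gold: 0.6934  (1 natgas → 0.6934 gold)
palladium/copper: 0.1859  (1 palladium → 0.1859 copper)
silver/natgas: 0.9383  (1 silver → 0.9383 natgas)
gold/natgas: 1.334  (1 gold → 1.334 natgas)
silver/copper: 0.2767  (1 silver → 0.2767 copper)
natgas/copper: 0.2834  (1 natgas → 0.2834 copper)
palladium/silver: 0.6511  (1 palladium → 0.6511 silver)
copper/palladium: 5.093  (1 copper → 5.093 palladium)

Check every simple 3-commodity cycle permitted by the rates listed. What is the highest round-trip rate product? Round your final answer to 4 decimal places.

0.9176

silver→copper→palladium→silver: 0.2767 × 5.093 × 0.6511 = 0.91755
gold→copper→natgas→gold: 0.3842 × 3.217 × 0.6934 = 0.85702
Maximum is silver→copper→palladium→silver at 0.9176; no arbitrage — every cycle loses value.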